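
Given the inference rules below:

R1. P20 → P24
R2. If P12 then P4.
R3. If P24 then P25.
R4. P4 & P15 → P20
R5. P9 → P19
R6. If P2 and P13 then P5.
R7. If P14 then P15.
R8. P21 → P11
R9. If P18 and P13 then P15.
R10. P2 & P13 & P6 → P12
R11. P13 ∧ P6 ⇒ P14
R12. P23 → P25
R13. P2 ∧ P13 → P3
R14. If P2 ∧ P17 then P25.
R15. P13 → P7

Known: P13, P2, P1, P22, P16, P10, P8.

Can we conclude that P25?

Forward chaining from the given facts derives: P5, P3, P7.
Rules concluding P25: R3 needs P24; R12 needs P23; R14 needs P17 — none of these are established.

No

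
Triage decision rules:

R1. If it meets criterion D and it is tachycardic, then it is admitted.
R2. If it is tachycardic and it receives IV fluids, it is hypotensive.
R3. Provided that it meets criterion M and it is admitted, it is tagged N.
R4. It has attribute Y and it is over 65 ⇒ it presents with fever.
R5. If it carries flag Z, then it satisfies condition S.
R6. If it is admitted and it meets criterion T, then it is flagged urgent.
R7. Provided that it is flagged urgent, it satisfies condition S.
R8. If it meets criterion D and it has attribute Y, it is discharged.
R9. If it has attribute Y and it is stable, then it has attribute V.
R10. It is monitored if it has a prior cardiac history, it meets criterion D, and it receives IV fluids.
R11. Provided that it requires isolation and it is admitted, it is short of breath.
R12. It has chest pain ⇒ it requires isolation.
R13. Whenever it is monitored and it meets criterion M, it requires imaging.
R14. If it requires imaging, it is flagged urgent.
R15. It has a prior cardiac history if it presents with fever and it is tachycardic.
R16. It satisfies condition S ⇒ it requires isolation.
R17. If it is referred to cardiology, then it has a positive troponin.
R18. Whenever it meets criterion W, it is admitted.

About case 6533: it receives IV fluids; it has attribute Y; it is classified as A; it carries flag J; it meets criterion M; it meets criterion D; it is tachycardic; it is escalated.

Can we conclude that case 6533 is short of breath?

No

Forward chaining from the given facts derives: is admitted, is hypotensive, is tagged N, is discharged.
The only rule concluding "it is short of breath" is R11, which needs "it requires isolation"; that is never established.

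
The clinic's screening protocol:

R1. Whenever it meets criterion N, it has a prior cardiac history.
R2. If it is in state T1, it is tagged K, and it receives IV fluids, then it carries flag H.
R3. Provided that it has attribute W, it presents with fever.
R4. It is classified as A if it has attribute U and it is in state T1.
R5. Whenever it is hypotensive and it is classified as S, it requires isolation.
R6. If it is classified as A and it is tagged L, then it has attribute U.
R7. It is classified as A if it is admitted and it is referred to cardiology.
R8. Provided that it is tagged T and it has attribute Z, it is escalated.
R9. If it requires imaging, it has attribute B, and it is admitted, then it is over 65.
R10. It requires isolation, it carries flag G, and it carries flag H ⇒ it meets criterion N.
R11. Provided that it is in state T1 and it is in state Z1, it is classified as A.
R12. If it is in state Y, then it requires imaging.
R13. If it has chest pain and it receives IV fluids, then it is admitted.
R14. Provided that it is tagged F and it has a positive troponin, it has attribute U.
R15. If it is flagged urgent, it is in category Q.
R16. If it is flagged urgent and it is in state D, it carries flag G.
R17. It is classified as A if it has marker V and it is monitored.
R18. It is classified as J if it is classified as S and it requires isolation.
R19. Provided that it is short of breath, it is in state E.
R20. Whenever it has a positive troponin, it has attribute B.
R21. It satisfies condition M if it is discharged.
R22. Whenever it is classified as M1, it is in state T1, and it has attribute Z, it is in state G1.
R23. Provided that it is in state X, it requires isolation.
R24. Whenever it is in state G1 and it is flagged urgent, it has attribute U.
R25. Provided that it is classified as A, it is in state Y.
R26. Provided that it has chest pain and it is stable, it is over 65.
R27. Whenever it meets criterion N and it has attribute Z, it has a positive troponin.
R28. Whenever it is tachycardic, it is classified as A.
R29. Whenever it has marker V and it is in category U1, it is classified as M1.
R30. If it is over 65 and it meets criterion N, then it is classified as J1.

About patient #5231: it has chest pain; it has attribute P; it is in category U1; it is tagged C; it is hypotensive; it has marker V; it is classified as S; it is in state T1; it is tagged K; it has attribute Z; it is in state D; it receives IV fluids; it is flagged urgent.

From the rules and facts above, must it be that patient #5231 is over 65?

Yes

By R2 (it is in state T1, it is tagged K, it receives IV fluids): it carries flag H.
By R5 (it is hypotensive, it is classified as S): it requires isolation.
By R13 (it has chest pain, it receives IV fluids): it is admitted.
By R16 (it is flagged urgent, it is in state D): it carries flag G.
By R29 (it has marker V, it is in category U1): it is classified as M1.
By R10 (it requires isolation, it carries flag G, it carries flag H): it meets criterion N.
By R22 (it is classified as M1, it is in state T1, it has attribute Z): it is in state G1.
By R24 (it is in state G1, it is flagged urgent): it has attribute U.
By R27 (it meets criterion N, it has attribute Z): it has a positive troponin.
By R4 (it has attribute U, it is in state T1): it is classified as A.
By R20 (it has a positive troponin): it has attribute B.
By R25 (it is classified as A): it is in state Y.
By R12 (it is in state Y): it requires imaging.
By R9 (it requires imaging, it has attribute B, it is admitted): it is over 65.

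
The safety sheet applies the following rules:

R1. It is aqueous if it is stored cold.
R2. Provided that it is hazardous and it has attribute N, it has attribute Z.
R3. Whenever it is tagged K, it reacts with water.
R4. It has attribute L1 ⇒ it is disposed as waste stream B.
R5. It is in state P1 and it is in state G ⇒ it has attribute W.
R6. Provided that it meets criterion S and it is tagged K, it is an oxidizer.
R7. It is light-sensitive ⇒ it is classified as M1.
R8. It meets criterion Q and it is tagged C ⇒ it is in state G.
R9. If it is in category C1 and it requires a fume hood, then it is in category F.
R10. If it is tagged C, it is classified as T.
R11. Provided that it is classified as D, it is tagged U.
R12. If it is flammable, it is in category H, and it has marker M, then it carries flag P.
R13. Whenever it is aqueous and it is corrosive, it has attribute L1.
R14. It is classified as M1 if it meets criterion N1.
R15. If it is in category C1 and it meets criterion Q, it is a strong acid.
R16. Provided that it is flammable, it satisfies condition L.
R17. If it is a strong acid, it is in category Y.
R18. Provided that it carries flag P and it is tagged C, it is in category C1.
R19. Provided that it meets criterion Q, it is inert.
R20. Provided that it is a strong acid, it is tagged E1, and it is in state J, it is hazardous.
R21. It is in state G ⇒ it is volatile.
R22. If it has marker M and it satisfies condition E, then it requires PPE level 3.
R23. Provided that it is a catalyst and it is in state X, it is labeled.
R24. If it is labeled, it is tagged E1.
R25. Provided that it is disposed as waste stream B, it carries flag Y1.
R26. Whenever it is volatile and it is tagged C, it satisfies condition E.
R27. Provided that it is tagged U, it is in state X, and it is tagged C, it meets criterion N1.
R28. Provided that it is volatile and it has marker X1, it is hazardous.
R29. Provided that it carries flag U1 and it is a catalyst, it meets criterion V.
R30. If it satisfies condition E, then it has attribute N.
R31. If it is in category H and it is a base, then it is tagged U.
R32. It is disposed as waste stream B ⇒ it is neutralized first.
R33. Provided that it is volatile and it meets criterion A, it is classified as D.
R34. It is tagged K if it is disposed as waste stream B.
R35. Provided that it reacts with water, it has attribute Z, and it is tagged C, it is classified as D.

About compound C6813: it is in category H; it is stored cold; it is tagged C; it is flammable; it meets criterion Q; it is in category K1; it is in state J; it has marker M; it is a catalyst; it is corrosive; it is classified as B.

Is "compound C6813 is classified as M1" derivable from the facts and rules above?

No

Forward chaining from the given facts derives: is aqueous, is in state G, is classified as T, carries flag P, has attribute L1, satisfies condition L, is in category C1, is inert, is volatile, satisfies condition E, has attribute N, is disposed as waste stream B, is a strong acid, is in category Y, requires PPE level 3, carries flag Y1, is neutralized first, is tagged K, reacts with water.
Rules concluding "it is classified as M1": R7 needs "it is light-sensitive"; R14 needs "it meets criterion N1" — none of these are established.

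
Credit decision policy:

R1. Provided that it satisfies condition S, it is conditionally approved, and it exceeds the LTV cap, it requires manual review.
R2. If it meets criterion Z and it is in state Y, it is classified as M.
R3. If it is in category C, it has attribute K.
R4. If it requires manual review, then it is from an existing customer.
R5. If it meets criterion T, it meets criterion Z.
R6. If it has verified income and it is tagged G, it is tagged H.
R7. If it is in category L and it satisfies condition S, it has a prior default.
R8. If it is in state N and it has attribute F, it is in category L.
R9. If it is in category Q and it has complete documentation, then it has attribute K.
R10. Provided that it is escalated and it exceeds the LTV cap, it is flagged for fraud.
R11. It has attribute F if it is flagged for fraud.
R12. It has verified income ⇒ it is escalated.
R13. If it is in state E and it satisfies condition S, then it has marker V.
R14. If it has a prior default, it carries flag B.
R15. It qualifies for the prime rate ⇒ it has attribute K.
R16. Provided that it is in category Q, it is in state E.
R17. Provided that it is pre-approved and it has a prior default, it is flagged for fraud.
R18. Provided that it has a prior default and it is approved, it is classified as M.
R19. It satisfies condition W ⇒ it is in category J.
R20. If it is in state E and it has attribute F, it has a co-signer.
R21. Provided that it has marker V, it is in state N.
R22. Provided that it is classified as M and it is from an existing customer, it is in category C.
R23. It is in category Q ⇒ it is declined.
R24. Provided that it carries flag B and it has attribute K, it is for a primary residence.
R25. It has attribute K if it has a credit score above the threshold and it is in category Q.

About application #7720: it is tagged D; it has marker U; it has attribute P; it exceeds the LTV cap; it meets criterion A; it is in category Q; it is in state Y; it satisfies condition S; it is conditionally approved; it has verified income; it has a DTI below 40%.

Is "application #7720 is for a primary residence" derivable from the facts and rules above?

Forward chaining from the given facts derives: requires manual review, is from an existing customer, is escalated, is in state E, is declined, is flagged for fraud, has attribute F, has marker V, has a co-signer, is in state N, is in category L, has a prior default, carries flag B.
The only rule concluding "it is for a primary residence" is R24, which needs "it has attribute K"; that is never established.

No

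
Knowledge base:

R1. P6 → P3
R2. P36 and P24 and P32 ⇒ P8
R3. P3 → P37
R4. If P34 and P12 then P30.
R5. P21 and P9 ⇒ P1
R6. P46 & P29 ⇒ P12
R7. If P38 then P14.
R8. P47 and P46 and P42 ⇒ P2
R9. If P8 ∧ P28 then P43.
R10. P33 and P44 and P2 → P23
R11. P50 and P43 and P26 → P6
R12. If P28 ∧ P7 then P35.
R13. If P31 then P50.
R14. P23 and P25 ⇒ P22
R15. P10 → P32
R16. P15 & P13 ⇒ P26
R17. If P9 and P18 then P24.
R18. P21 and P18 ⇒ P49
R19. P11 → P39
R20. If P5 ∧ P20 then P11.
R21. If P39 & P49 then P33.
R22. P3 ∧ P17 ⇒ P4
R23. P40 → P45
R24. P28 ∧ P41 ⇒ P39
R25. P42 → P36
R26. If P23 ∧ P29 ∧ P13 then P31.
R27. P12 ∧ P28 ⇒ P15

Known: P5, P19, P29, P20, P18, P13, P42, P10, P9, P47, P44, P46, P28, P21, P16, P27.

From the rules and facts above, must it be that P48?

No

Forward chaining from the given facts derives: P1, P12, P2, P32, P24, P49, P11, P36, P15, P8, P43, P26, P39, P33, P23, P31, P50, P6, P3, P37.
No rule has P48 as its conclusion, and it is not among the given facts.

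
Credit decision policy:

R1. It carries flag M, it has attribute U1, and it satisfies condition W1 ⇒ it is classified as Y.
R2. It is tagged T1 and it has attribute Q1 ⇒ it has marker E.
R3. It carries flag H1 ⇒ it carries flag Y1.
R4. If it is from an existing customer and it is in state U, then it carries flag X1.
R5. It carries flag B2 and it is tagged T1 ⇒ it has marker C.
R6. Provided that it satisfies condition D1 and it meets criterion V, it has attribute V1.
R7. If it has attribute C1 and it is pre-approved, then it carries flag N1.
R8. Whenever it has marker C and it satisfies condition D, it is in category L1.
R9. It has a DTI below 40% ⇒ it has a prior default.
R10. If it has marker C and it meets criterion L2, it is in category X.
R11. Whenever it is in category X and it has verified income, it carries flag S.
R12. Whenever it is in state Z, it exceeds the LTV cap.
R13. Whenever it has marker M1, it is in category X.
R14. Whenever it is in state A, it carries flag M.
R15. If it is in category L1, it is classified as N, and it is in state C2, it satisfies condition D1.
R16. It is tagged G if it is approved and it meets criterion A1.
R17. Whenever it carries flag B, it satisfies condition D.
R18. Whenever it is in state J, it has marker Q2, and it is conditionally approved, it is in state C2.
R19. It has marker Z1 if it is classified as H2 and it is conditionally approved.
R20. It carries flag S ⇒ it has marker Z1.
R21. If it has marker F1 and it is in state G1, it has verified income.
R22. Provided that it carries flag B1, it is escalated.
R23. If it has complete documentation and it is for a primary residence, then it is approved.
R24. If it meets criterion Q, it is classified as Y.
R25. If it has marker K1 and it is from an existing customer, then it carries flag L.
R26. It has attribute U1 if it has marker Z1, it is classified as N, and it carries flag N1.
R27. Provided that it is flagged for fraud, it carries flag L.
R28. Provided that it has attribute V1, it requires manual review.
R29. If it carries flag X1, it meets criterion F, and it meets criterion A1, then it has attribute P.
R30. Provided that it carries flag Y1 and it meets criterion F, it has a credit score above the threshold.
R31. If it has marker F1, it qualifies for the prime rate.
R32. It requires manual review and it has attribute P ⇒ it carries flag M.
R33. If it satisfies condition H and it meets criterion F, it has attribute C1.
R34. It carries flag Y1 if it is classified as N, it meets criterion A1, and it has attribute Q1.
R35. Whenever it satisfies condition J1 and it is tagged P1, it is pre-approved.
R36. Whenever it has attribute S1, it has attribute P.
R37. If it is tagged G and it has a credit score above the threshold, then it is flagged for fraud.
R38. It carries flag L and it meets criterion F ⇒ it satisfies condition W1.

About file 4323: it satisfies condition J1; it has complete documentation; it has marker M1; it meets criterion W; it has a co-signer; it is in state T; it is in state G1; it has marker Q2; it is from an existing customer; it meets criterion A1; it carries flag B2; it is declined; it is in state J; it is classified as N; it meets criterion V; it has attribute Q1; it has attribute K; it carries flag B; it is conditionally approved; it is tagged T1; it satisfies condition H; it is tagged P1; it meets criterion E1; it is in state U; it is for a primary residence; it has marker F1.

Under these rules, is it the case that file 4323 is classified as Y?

No

Forward chaining from the given facts derives: has marker E, carries flag X1, has marker C, is in category X, satisfies condition D, is in state C2, has verified income, is approved, qualifies for the prime rate, carries flag Y1, is pre-approved, is in category L1, carries flag S, satisfies condition D1, is tagged G, has marker Z1, has attribute V1, requires manual review.
Rules concluding "it is classified as Y": R1 needs "it carries flag M"; R24 needs "it meets criterion Q" — none of these are established.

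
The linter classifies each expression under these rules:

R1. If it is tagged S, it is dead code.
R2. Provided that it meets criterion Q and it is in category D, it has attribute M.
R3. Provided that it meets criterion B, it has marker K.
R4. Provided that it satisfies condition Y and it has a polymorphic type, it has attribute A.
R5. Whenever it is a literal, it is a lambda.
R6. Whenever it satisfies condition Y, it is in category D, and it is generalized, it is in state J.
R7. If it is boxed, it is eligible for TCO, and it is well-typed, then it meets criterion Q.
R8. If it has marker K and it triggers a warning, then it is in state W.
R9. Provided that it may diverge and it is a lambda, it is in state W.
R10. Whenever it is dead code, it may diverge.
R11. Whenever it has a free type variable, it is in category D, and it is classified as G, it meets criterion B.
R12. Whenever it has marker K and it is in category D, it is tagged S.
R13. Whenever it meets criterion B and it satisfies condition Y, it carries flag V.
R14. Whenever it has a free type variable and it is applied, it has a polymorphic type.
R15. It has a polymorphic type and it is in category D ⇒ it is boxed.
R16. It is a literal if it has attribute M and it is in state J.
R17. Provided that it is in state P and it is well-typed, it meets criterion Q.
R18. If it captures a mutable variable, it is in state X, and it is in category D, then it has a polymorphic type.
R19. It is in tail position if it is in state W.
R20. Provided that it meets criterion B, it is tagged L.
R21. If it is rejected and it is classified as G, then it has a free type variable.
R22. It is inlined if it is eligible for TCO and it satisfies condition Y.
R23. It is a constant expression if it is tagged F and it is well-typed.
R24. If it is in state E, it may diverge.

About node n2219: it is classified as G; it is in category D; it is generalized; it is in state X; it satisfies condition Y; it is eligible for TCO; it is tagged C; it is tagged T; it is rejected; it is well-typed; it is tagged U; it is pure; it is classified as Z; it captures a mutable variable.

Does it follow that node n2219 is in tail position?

By R6 (it satisfies condition Y, it is in category D, it is generalized): it is in state J.
By R18 (it captures a mutable variable, it is in state X, it is in category D): it has a polymorphic type.
By R21 (it is rejected, it is classified as G): it has a free type variable.
By R11 (it has a free type variable, it is in category D, it is classified as G): it meets criterion B.
By R15 (it has a polymorphic type, it is in category D): it is boxed.
By R3 (it meets criterion B): it has marker K.
By R7 (it is boxed, it is eligible for TCO, it is well-typed): it meets criterion Q.
By R12 (it has marker K, it is in category D): it is tagged S.
By R1 (it is tagged S): it is dead code.
By R2 (it meets criterion Q, it is in category D): it has attribute M.
By R10 (it is dead code): it may diverge.
By R16 (it has attribute M, it is in state J): it is a literal.
By R5 (it is a literal): it is a lambda.
By R9 (it may diverge, it is a lambda): it is in state W.
By R19 (it is in state W): it is in tail position.

Yes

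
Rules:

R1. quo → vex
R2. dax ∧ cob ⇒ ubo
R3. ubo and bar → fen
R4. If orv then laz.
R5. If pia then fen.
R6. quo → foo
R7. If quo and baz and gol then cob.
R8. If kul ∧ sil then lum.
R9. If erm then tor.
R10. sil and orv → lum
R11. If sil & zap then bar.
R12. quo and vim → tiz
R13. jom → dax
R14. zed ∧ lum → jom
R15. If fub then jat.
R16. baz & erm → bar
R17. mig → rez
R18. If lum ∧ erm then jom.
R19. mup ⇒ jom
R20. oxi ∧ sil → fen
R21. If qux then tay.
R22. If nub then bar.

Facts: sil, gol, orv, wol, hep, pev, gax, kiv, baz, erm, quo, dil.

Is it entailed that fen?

Yes

cob  (by R7: quo, baz, gol)
lum  (by R10: sil, orv)
bar  (by R16: baz, erm)
jom  (by R18: lum, erm)
dax  (by R13: jom)
ubo  (by R2: dax, cob)
fen  (by R3: ubo, bar)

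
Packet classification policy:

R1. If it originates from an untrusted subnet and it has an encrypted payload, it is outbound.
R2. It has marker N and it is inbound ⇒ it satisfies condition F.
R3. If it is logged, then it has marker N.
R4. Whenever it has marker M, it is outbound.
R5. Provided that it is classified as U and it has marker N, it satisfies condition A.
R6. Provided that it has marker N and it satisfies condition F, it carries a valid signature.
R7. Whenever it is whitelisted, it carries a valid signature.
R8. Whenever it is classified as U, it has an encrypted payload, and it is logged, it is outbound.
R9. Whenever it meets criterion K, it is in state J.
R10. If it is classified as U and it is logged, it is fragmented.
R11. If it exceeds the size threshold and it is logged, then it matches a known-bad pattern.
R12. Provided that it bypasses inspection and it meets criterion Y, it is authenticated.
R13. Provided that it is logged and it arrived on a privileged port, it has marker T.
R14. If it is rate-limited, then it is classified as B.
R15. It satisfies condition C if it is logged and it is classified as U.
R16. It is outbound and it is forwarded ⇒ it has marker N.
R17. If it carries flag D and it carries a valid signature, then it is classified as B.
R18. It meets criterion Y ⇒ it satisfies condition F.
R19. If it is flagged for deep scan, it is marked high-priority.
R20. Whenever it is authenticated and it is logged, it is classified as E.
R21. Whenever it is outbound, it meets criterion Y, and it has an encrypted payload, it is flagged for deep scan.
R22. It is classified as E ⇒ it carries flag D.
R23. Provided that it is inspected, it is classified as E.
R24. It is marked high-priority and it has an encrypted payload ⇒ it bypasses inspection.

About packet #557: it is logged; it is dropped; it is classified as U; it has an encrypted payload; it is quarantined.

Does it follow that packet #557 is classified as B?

Forward chaining from the given facts derives: has marker N, satisfies condition A, is outbound, is fragmented, satisfies condition C.
Rules concluding "it is classified as B": R14 needs "it is rate-limited"; R17 needs "it carries flag D" — none of these are established.

No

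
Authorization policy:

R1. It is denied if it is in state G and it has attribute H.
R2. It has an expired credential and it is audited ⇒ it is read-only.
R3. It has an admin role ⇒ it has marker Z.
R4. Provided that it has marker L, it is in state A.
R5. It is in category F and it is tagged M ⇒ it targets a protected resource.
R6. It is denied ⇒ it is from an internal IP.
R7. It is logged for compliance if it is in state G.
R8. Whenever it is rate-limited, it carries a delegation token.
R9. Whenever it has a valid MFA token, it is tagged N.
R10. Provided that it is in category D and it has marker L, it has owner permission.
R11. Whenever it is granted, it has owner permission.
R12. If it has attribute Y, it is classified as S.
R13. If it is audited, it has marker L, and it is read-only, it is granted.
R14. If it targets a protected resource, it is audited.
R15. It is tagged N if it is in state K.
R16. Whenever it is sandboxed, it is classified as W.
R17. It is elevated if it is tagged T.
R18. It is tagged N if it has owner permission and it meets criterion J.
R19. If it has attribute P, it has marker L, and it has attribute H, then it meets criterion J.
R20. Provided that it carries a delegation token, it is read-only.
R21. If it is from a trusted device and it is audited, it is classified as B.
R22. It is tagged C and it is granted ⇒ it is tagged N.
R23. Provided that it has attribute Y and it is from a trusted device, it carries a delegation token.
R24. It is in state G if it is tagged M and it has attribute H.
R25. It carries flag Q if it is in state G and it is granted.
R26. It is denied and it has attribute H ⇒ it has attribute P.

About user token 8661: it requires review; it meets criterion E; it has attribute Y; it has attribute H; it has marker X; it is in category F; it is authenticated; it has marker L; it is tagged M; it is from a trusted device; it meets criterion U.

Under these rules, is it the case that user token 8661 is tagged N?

Yes

By R5 (it is in category F, it is tagged M): it targets a protected resource.
By R14 (it targets a protected resource): it is audited.
By R23 (it has attribute Y, it is from a trusted device): it carries a delegation token.
By R24 (it is tagged M, it has attribute H): it is in state G.
By R1 (it is in state G, it has attribute H): it is denied.
By R20 (it carries a delegation token): it is read-only.
By R26 (it is denied, it has attribute H): it has attribute P.
By R13 (it is audited, it has marker L, it is read-only): it is granted.
By R19 (it has attribute P, it has marker L, it has attribute H): it meets criterion J.
By R11 (it is granted): it has owner permission.
By R18 (it has owner permission, it meets criterion J): it is tagged N.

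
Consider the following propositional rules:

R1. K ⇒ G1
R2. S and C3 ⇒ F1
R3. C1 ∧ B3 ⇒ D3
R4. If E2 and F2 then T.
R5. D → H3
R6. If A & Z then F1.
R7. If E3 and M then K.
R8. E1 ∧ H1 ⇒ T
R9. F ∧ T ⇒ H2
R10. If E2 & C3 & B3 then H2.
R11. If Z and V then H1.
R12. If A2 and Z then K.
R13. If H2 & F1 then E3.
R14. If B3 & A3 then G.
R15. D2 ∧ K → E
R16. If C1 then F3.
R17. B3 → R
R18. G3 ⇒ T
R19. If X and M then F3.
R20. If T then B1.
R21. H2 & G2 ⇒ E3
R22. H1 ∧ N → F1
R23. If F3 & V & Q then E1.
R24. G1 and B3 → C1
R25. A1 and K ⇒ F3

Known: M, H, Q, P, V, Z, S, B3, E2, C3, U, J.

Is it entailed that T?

Yes

F1  (by R2: S, C3)
H2  (by R10: E2, C3, B3)
H1  (by R11: Z, V)
E3  (by R13: H2, F1)
K  (by R7: E3, M)
G1  (by R1: K)
C1  (by R24: G1, B3)
F3  (by R16: C1)
E1  (by R23: F3, V, Q)
T  (by R8: E1, H1)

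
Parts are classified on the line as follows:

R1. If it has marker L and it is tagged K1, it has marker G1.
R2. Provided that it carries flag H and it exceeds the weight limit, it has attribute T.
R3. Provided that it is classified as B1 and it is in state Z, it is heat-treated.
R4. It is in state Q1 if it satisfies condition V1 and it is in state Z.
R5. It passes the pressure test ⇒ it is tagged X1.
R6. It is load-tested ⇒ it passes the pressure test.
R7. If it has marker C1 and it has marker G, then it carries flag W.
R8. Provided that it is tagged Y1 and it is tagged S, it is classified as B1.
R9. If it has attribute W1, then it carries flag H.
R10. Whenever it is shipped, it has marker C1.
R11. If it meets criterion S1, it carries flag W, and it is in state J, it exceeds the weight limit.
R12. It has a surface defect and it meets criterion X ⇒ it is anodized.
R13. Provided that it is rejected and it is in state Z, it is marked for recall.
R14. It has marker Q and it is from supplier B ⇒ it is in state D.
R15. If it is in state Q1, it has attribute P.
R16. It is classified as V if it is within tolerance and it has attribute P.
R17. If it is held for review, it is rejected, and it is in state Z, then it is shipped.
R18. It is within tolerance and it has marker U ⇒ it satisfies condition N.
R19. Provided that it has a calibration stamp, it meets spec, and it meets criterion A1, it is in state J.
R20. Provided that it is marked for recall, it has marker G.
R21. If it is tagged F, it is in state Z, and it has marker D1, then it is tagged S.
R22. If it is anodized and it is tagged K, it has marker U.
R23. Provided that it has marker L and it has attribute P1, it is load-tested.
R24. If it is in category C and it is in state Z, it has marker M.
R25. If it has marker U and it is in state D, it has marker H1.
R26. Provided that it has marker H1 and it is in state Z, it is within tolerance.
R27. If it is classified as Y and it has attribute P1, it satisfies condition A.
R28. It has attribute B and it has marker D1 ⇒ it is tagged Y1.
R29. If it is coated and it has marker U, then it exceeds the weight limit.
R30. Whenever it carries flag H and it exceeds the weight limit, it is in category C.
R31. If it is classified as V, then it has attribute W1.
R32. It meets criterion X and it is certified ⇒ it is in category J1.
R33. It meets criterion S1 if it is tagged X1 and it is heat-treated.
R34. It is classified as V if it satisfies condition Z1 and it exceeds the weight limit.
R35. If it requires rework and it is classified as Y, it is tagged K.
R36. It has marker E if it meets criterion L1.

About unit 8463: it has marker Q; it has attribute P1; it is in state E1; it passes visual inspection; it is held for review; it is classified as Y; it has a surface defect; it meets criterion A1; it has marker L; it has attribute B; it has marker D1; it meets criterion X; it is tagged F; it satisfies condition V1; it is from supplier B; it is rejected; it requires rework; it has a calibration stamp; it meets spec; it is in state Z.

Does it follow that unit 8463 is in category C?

By R4 (it satisfies condition V1, it is in state Z): it is in state Q1.
By R12 (it has a surface defect, it meets criterion X): it is anodized.
By R13 (it is rejected, it is in state Z): it is marked for recall.
By R14 (it has marker Q, it is from supplier B): it is in state D.
By R15 (it is in state Q1): it has attribute P.
By R17 (it is held for review, it is rejected, it is in state Z): it is shipped.
By R19 (it has a calibration stamp, it meets spec, it meets criterion A1): it is in state J.
By R20 (it is marked for recall): it has marker G.
By R21 (it is tagged F, it is in state Z, it has marker D1): it is tagged S.
By R23 (it has marker L, it has attribute P1): it is load-tested.
By R28 (it has attribute B, it has marker D1): it is tagged Y1.
By R35 (it requires rework, it is classified as Y): it is tagged K.
By R6 (it is load-tested): it passes the pressure test.
By R8 (it is tagged Y1, it is tagged S): it is classified as B1.
By R10 (it is shipped): it has marker C1.
By R22 (it is anodized, it is tagged K): it has marker U.
By R25 (it has marker U, it is in state D): it has marker H1.
By R26 (it has marker H1, it is in state Z): it is within tolerance.
By R3 (it is classified as B1, it is in state Z): it is heat-treated.
By R5 (it passes the pressure test): it is tagged X1.
By R7 (it has marker C1, it has marker G): it carries flag W.
By R16 (it is within tolerance, it has attribute P): it is classified as V.
By R31 (it is classified as V): it has attribute W1.
By R33 (it is tagged X1, it is heat-treated): it meets criterion S1.
By R9 (it has attribute W1): it carries flag H.
By R11 (it meets criterion S1, it carries flag W, it is in state J): it exceeds the weight limit.
By R30 (it carries flag H, it exceeds the weight limit): it is in category C.

Yes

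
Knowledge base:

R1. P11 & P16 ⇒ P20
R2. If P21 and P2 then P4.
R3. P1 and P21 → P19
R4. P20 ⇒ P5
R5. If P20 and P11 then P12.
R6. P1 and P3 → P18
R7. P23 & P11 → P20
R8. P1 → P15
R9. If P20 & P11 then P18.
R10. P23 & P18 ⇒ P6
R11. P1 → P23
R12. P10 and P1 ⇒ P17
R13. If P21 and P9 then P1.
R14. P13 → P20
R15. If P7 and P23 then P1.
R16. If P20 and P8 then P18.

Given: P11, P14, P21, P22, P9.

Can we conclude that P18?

Yes

P1  (by R13: P21, P9)
P23  (by R11: P1)
P20  (by R7: P23, P11)
P18  (by R9: P20, P11)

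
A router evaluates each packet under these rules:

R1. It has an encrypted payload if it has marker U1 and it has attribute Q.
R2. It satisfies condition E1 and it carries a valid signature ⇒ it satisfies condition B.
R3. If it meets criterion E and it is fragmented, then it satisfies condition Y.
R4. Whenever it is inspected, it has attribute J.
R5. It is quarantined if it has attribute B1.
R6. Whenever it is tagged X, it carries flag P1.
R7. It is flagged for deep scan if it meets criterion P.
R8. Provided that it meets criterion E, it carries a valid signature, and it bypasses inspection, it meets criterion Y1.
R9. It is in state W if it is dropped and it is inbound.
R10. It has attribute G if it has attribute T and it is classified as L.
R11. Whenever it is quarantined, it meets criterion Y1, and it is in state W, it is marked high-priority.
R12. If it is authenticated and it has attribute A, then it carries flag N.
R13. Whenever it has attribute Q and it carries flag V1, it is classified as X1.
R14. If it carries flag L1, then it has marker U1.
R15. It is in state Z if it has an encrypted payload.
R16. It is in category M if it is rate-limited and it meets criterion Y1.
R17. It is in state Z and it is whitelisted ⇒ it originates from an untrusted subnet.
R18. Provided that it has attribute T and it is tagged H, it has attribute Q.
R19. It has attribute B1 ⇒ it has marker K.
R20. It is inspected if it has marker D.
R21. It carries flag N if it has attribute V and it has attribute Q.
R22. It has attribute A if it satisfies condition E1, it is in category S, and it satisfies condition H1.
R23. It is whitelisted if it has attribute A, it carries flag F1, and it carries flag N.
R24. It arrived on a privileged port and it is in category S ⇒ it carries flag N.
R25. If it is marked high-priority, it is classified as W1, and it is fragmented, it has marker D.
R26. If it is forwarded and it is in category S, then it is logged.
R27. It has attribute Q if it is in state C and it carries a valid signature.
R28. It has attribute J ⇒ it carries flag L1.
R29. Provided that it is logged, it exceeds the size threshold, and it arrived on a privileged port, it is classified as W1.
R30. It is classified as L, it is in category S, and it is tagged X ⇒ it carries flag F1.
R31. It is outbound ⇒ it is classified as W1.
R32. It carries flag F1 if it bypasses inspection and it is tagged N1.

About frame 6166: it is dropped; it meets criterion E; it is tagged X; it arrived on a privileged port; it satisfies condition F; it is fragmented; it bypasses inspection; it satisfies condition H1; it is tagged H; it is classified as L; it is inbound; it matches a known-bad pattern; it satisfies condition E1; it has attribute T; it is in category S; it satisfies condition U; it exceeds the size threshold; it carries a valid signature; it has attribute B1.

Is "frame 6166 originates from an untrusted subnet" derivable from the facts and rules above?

Forward chaining from the given facts derives: satisfies condition B, satisfies condition Y, is quarantined, carries flag P1, meets criterion Y1, is in state W, has attribute G, is marked high-priority, has attribute Q, has marker K, has attribute A, carries flag N, carries flag F1, is whitelisted.
The only rule concluding "it originates from an untrusted subnet" is R17, which needs "it is in state Z"; that is never established.

No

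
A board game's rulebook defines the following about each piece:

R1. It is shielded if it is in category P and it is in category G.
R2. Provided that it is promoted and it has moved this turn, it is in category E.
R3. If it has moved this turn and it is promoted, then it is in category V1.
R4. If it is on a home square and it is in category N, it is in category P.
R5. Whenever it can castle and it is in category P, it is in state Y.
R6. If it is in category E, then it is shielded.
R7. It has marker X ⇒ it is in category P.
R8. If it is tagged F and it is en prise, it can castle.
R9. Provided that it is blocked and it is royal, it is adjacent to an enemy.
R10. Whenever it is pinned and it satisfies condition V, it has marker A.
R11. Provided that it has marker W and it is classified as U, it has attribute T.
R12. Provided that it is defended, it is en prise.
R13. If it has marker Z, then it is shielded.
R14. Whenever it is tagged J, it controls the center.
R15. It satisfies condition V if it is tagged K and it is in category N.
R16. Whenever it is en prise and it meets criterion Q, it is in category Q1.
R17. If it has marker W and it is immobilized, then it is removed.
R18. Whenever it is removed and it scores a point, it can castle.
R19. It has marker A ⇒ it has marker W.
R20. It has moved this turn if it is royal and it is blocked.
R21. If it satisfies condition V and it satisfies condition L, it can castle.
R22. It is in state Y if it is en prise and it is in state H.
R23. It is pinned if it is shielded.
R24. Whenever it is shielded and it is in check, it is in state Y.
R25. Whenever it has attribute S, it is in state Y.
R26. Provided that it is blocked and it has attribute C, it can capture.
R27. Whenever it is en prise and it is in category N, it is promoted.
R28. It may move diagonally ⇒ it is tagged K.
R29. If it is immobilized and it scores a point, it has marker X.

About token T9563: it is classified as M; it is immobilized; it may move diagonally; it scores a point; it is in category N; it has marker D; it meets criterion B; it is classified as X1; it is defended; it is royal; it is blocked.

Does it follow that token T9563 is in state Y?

Yes

By R12 (it is defended): it is en prise.
By R20 (it is royal, it is blocked): it has moved this turn.
By R27 (it is en prise, it is in category N): it is promoted.
By R28 (it may move diagonally): it is tagged K.
By R29 (it is immobilized, it scores a point): it has marker X.
By R2 (it is promoted, it has moved this turn): it is in category E.
By R6 (it is in category E): it is shielded.
By R7 (it has marker X): it is in category P.
By R15 (it is tagged K, it is in category N): it satisfies condition V.
By R23 (it is shielded): it is pinned.
By R10 (it is pinned, it satisfies condition V): it has marker A.
By R19 (it has marker A): it has marker W.
By R17 (it has marker W, it is immobilized): it is removed.
By R18 (it is removed, it scores a point): it can castle.
By R5 (it can castle, it is in category P): it is in state Y.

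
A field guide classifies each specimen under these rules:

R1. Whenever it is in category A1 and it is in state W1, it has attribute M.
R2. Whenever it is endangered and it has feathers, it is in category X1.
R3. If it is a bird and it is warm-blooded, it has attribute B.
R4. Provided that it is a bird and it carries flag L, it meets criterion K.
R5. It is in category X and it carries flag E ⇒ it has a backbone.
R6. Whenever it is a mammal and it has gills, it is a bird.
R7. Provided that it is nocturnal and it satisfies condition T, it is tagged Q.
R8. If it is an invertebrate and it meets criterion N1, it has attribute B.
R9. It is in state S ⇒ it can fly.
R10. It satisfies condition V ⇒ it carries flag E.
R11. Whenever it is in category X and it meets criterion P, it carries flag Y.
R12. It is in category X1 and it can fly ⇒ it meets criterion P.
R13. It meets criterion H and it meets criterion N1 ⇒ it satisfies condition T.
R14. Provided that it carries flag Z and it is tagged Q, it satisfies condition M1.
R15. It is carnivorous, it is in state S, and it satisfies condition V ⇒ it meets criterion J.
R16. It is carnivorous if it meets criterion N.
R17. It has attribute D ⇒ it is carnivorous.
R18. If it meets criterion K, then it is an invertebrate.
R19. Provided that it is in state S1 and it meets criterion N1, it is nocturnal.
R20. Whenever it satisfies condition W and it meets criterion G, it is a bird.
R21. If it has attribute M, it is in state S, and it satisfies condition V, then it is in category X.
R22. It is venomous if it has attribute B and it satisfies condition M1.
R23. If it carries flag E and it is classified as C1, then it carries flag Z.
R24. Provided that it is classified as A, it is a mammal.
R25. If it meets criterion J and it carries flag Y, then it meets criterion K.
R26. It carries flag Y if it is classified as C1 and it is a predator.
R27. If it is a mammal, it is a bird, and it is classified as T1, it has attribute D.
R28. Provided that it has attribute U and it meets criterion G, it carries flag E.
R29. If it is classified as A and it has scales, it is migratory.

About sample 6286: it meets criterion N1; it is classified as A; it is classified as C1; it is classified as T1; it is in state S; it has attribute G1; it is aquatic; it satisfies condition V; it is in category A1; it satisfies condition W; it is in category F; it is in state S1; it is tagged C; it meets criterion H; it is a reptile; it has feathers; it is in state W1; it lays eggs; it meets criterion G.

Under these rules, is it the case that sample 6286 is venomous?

No

Forward chaining from the given facts derives: has attribute M, can fly, carries flag E, satisfies condition T, is nocturnal, is a bird, is in category X, carries flag Z, is a mammal, has attribute D, has a backbone, is tagged Q, satisfies condition M1, is carnivorous, meets criterion J.
The only rule concluding "it is venomous" is R22, which needs "it has attribute B"; that is never established.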